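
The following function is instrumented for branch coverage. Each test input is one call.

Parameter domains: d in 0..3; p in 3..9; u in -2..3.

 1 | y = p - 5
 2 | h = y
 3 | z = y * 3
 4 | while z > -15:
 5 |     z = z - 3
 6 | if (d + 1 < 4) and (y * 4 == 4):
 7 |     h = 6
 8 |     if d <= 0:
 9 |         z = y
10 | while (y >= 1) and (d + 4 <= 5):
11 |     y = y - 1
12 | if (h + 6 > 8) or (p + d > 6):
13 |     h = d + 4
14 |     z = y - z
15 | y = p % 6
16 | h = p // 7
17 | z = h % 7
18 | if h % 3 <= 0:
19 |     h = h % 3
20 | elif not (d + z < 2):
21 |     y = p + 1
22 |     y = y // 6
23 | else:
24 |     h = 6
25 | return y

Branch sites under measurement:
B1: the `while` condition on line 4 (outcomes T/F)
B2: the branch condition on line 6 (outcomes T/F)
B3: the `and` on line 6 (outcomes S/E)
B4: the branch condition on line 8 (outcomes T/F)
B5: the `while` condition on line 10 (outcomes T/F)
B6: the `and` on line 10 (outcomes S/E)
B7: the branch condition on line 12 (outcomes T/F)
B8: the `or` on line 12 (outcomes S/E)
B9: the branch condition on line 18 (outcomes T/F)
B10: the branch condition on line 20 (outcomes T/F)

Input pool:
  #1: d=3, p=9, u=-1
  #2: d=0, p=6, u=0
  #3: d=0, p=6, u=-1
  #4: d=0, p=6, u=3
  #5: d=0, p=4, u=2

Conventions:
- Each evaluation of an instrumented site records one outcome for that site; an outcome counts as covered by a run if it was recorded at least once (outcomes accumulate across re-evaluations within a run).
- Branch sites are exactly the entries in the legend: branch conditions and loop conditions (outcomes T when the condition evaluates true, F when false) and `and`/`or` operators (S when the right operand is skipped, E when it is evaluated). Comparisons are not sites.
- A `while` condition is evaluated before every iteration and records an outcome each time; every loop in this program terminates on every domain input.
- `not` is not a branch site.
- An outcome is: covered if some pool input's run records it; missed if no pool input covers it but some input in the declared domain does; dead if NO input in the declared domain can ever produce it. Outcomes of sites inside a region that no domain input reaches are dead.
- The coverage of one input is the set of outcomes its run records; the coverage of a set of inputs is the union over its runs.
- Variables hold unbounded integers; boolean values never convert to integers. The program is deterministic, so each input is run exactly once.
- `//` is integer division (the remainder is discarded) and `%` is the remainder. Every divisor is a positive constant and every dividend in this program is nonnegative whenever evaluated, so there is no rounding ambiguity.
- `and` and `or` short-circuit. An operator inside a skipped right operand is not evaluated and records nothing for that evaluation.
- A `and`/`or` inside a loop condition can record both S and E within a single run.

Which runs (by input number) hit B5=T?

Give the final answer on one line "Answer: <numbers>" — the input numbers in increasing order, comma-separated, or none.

input #1 (d=3, p=9, u=-1): does not produce B5=T
input #2 (d=0, p=6, u=0): produces B5=T
input #3 (d=0, p=6, u=-1): produces B5=T
input #4 (d=0, p=6, u=3): produces B5=T
input #5 (d=0, p=4, u=2): does not produce B5=T

Answer: 2, 3, 4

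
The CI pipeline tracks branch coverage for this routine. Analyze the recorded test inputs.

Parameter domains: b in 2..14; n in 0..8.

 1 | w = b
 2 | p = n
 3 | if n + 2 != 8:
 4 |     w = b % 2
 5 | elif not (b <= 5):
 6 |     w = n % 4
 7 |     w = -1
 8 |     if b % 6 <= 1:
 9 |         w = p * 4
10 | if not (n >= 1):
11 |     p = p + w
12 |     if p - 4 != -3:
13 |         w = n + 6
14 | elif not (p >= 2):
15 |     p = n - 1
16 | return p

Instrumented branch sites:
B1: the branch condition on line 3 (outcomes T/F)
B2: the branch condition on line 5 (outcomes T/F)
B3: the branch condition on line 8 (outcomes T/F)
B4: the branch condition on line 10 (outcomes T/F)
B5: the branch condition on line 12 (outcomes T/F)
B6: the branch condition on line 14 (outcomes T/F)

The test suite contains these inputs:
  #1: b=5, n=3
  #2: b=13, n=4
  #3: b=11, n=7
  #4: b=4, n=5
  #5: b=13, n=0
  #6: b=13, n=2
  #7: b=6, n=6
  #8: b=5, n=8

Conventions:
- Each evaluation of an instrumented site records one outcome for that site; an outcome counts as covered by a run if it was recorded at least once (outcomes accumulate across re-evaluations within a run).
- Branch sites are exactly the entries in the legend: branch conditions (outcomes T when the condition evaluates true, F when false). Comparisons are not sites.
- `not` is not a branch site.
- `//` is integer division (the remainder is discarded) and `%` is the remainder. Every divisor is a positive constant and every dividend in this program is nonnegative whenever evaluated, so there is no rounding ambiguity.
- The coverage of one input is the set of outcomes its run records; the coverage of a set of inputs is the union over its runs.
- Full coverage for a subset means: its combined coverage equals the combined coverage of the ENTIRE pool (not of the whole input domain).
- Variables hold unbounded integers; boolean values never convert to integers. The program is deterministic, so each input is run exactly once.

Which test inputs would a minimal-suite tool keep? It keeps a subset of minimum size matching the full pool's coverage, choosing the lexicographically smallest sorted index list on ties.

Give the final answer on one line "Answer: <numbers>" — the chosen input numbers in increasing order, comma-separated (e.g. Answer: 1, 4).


#1 (b=5, n=3) -> B1->T, B4->F, B6->F; covered: B1=T, B4=F, B6=F
#2 (b=13, n=4) -> B1->T, B4->F, B6->F; covered: B1=T, B4=F, B6=F
#3 (b=11, n=7) -> B1->T, B4->F, B6->F; covered: B1=T, B4=F, B6=F
#4 (b=4, n=5) -> B1->T, B4->F, B6->F; covered: B1=T, B4=F, B6=F
#5 (b=13, n=0) -> B1->T, B4->T, B5->F; covered: B1=T, B4=T, B5=F
#6 (b=13, n=2) -> B1->T, B4->F, B6->F; covered: B1=T, B4=F, B6=F
#7 (b=6, n=6) -> B1->F, B2->T, B3->T, B4->F, B6->F; covered: B1=F, B2=T, B3=T, B4=F, B6=F
#8 (b=5, n=8) -> B1->T, B4->F, B6->F; covered: B1=T, B4=F, B6=F
together the pool reaches 8 outcomes: B1=T, B1=F, B2=T, B3=T, B4=T, B4=F, B5=F, B6=F
no size-1 subset reaches all 8 outcomes (best union: 5/8)
at size 2, {5, 7} reaches all 8 outcomes; every lexicographically earlier size-2 subset fails
Answer: 5, 7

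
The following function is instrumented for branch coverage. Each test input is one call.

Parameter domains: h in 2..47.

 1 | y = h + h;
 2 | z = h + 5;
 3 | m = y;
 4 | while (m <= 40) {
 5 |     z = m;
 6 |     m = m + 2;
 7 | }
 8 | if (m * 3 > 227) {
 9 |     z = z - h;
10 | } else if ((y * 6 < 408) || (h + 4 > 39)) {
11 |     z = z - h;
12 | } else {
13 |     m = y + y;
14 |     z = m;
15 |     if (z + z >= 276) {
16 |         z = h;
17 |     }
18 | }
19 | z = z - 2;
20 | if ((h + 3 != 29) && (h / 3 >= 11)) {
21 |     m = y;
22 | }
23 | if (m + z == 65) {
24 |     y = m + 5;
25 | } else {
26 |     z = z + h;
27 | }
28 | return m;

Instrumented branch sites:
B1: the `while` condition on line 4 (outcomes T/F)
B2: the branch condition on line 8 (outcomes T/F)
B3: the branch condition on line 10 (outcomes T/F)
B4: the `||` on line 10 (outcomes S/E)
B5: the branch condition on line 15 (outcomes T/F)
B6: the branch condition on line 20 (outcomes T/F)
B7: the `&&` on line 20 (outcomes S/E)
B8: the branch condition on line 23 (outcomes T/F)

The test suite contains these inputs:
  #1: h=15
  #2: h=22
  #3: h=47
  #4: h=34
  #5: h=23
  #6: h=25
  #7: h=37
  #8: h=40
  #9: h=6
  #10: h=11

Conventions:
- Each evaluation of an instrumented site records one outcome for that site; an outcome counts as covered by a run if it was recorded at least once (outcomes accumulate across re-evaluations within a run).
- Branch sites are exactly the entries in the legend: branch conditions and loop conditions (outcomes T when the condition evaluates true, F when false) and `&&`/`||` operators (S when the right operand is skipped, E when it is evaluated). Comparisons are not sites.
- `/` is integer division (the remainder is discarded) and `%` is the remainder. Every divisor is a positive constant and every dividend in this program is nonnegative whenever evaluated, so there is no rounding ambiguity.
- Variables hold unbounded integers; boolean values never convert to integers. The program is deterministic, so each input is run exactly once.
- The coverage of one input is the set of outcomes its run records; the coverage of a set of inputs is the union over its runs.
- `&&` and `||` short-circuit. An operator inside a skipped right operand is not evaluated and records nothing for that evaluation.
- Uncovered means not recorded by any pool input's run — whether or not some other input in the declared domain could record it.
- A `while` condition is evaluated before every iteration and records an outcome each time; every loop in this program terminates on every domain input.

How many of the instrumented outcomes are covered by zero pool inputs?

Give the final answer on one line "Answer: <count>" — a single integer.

run #1 (h=15) runs B1->T, B1->T, B1->T, B1->T, B1->T, B1->T, B1->F, B2->F, B4->S, B3->T, B7->E, B6->F, B8->T; records B1=T, B1=F, B2=F, B3=T, B4=S, B6=F, B7=E, B8=T
run #2 (h=22) runs B1->F, B2->F, B4->S, B3->T, B7->E, B6->F, B8->F; records B1=F, B2=F, B3=T, B4=S, B6=F, B7=E, B8=F
run #3 (h=47) runs B1->F, B2->T, B7->E, B6->T, B8->F; records B1=F, B2=T, B6=T, B7=E, B8=F
run #4 (h=34) runs B1->F, B2->F, B4->E, B3->F, B5->F, B7->E, B6->T, B8->F; records B1=F, B2=F, B3=F, B4=E, B5=F, B6=T, B7=E, B8=F
run #5 (h=23) runs B1->F, B2->F, B4->S, B3->T, B7->E, B6->F, B8->F; records B1=F, B2=F, B3=T, B4=S, B6=F, B7=E, B8=F
run #6 (h=25) runs B1->F, B2->F, B4->S, B3->T, B7->E, B6->F, B8->F; records B1=F, B2=F, B3=T, B4=S, B6=F, B7=E, B8=F
run #7 (h=37) runs B1->F, B2->F, B4->E, B3->T, B7->E, B6->T, B8->F; records B1=F, B2=F, B3=T, B4=E, B6=T, B7=E, B8=F
run #8 (h=40) runs B1->F, B2->T, B7->E, B6->T, B8->F; records B1=F, B2=T, B6=T, B7=E, B8=F
run #9 (h=6) runs B1->T, B1->T, B1->T, B1->T, B1->T, B1->T, B1->T, B1->T, B1->T, B1->T, B1->T, B1->T, B1->T, B1->T, ...; records B1=T, B1=F, B2=F, B3=T, B4=S, B6=F, B7=E, B8=F
run #10 (h=11) runs B1->T, B1->T, B1->T, B1->T, B1->T, B1->T, B1->T, B1->T, B1->T, B1->T, B1->F, B2->F, B4->S, B3->T, ...; records B1=T, B1=F, B2=F, B3=T, B4=S, B6=F, B7=E, B8=F
union over the pool: B1=T, B1=F, B2=T, B2=F, B3=T, B3=F, B4=S, B4=E, B5=F, B6=T, B6=F, B7=E, B8=T, B8=F
uncovered (2 of 16): B5=T, B7=S

Answer: 2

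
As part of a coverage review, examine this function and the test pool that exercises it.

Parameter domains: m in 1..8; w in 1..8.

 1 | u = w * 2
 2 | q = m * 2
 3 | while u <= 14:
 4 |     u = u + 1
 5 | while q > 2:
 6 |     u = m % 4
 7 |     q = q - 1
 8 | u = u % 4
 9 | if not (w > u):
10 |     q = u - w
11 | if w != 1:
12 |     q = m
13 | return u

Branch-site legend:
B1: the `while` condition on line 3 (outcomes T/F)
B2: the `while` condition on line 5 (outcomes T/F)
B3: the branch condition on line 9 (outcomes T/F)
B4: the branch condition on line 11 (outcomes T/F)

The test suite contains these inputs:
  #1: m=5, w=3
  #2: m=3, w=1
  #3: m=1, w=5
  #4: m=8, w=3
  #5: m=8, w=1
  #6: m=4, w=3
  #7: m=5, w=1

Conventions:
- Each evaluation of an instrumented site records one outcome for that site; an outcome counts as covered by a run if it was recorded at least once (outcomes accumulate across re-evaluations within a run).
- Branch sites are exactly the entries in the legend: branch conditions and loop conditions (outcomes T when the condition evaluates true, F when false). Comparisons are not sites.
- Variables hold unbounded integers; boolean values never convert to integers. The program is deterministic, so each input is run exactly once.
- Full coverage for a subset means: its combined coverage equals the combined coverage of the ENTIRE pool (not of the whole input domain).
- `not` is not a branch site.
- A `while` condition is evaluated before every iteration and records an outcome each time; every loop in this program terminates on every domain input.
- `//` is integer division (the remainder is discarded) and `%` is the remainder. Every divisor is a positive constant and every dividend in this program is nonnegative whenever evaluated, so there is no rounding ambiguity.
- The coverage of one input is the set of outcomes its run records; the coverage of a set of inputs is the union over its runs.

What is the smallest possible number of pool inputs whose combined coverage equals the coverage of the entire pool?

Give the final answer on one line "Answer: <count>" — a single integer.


test 1 (m=5, w=3) hits B1=T, B1=F, B2=T, B2=F, B3=F, B4=T
test 2 (m=3, w=1) hits B1=T, B1=F, B2=T, B2=F, B3=T, B4=F
test 3 (m=1, w=5) hits B1=T, B1=F, B2=F, B3=F, B4=T
test 4 (m=8, w=3) hits B1=T, B1=F, B2=T, B2=F, B3=F, B4=T
test 5 (m=8, w=1) hits B1=T, B1=F, B2=T, B2=F, B3=F, B4=F
test 6 (m=4, w=3) hits B1=T, B1=F, B2=T, B2=F, B3=F, B4=T
test 7 (m=5, w=1) hits B1=T, B1=F, B2=T, B2=F, B3=T, B4=F
pool-wide coverage (8 outcomes): B1=T, B1=F, B2=T, B2=F, B3=T, B3=F, B4=T, B4=F
checked all size-1 subsets: none covers 8 outcomes (max 6/8)
inputs {1, 2} (size 2) cover everything; no size-2 subset with a lexicographically smaller index list covers all 8
Answer: 2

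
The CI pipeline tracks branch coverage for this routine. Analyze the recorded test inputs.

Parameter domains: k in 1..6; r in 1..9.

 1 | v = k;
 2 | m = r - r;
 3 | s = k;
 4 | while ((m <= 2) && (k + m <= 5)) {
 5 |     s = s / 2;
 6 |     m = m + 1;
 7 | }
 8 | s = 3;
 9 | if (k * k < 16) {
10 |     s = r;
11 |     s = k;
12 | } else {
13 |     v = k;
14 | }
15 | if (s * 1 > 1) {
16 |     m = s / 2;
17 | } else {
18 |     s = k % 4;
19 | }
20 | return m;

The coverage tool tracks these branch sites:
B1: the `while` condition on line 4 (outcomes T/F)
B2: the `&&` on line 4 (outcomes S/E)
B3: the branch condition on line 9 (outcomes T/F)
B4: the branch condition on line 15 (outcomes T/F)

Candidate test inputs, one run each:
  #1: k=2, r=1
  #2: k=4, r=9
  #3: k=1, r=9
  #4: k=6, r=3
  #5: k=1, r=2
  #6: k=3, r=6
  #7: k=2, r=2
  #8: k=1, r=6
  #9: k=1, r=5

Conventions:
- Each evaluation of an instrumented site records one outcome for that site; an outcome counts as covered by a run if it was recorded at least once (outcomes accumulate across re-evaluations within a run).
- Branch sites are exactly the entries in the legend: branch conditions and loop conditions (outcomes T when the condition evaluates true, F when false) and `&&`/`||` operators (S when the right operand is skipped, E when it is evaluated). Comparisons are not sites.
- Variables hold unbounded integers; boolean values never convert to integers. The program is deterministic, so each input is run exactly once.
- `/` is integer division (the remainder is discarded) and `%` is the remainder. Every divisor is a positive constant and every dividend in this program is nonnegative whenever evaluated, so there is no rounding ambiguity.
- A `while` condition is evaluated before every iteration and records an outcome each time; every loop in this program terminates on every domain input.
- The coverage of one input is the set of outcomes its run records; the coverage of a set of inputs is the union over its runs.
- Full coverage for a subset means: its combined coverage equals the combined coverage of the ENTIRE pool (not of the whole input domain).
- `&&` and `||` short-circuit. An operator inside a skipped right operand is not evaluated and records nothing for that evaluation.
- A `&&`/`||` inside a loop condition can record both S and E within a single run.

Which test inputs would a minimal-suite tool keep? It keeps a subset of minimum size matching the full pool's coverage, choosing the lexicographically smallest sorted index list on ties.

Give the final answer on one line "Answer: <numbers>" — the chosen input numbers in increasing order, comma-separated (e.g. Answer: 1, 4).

test 1 (k=2, r=1) fires B2->E, B1->T, B2->E, B1->T, B2->E, B1->T, B2->S, B1->F, B3->T, B4->T; hits B1=T, B1=F, B2=S, B2=E, B3=T, B4=T
test 2 (k=4, r=9) fires B2->E, B1->T, B2->E, B1->T, B2->E, B1->F, B3->F, B4->T; hits B1=T, B1=F, B2=E, B3=F, B4=T
test 3 (k=1, r=9) fires B2->E, B1->T, B2->E, B1->T, B2->E, B1->T, B2->S, B1->F, B3->T, B4->F; hits B1=T, B1=F, B2=S, B2=E, B3=T, B4=F
test 4 (k=6, r=3) fires B2->E, B1->F, B3->F, B4->T; hits B1=F, B2=E, B3=F, B4=T
test 5 (k=1, r=2) fires B2->E, B1->T, B2->E, B1->T, B2->E, B1->T, B2->S, B1->F, B3->T, B4->F; hits B1=T, B1=F, B2=S, B2=E, B3=T, B4=F
test 6 (k=3, r=6) fires B2->E, B1->T, B2->E, B1->T, B2->E, B1->T, B2->S, B1->F, B3->T, B4->T; hits B1=T, B1=F, B2=S, B2=E, B3=T, B4=T
test 7 (k=2, r=2) fires B2->E, B1->T, B2->E, B1->T, B2->E, B1->T, B2->S, B1->F, B3->T, B4->T; hits B1=T, B1=F, B2=S, B2=E, B3=T, B4=T
test 8 (k=1, r=6) fires B2->E, B1->T, B2->E, B1->T, B2->E, B1->T, B2->S, B1->F, B3->T, B4->F; hits B1=T, B1=F, B2=S, B2=E, B3=T, B4=F
test 9 (k=1, r=5) fires B2->E, B1->T, B2->E, B1->T, B2->E, B1->T, B2->S, B1->F, B3->T, B4->F; hits B1=T, B1=F, B2=S, B2=E, B3=T, B4=F
union over all inputs: B1=T, B1=F, B2=S, B2=E, B3=T, B3=F, B4=T, B4=F (8 outcomes)
size 1 is not enough: best union over all size-1 subsets is 6/8
the canonical winner is {2, 3}: size 2, full 8-outcome coverage, earliest index list among size-2 covers

Answer: 2, 3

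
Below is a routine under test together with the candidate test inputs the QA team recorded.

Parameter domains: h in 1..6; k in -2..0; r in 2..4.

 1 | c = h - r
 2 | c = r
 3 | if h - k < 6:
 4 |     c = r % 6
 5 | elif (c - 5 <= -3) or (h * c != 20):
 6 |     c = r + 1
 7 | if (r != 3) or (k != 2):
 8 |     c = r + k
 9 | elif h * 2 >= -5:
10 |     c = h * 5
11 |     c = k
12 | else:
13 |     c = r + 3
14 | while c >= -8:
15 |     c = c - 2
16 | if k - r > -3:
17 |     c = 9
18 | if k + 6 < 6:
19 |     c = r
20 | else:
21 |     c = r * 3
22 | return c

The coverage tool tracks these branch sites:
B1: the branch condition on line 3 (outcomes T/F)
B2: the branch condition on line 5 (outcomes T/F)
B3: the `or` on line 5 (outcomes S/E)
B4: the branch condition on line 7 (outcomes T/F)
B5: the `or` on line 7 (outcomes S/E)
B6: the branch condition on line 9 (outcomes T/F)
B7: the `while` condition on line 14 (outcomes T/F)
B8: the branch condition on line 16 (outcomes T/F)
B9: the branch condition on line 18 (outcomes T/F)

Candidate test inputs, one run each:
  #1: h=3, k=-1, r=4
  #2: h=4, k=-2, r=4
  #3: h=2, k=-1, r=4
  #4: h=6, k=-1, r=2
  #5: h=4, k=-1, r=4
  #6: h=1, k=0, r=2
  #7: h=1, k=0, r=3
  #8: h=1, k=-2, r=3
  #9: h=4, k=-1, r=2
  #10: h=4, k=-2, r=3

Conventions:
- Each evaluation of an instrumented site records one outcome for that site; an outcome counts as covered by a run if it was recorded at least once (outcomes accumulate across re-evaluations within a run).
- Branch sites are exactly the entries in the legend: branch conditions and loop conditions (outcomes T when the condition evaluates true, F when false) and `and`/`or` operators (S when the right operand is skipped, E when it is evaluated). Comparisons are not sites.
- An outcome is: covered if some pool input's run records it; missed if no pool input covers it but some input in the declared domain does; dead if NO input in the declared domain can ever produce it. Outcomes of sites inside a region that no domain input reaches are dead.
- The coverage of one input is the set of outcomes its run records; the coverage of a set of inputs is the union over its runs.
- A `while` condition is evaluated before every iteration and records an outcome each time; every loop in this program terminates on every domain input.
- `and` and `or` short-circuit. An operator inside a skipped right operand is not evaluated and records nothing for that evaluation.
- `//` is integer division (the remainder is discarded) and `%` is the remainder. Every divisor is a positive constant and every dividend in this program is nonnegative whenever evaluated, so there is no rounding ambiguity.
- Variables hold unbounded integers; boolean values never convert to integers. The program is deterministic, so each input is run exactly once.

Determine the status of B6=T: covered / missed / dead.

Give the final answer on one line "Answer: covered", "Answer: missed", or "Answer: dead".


no pool input records B6=T
checking all 54 inputs in the declared domain: B6=T is never recorded -> dead
Answer: dead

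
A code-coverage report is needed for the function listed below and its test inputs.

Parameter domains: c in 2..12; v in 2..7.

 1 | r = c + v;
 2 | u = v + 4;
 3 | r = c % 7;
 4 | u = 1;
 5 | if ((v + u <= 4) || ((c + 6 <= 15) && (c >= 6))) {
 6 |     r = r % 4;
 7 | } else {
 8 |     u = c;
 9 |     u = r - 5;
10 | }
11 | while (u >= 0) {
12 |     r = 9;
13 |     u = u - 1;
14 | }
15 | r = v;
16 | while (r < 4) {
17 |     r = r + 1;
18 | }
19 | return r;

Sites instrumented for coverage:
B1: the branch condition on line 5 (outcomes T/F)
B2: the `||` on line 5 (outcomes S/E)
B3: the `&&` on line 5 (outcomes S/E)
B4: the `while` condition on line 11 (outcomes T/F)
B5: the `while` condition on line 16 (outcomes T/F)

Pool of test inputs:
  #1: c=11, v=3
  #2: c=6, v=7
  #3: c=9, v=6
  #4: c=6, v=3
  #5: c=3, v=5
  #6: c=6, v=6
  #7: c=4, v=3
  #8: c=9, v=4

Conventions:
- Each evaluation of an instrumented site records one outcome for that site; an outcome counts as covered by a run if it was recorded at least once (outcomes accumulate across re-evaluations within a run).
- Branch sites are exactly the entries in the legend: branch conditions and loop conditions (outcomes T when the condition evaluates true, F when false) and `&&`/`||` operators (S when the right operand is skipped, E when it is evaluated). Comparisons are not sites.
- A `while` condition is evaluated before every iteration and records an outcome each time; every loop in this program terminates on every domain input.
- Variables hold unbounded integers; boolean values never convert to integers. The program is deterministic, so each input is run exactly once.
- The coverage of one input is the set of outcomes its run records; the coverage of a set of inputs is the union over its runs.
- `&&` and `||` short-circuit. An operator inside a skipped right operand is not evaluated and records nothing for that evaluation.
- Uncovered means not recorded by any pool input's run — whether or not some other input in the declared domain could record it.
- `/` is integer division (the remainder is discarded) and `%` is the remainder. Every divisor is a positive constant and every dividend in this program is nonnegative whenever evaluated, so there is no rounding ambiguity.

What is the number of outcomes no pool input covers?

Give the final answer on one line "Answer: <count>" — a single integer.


input #1 (c=11, v=3): events B2->S, B1->T, B4->T, B4->T, B4->F, B5->T, B5->F; covers B1=T, B2=S, B4=T, B4=F, B5=T, B5=F
input #2 (c=6, v=7): events B2->E, B3->E, B1->T, B4->T, B4->T, B4->F, B5->F; covers B1=T, B2=E, B3=E, B4=T, B4=F, B5=F
input #3 (c=9, v=6): events B2->E, B3->E, B1->T, B4->T, B4->T, B4->F, B5->F; covers B1=T, B2=E, B3=E, B4=T, B4=F, B5=F
input #4 (c=6, v=3): events B2->S, B1->T, B4->T, B4->T, B4->F, B5->T, B5->F; covers B1=T, B2=S, B4=T, B4=F, B5=T, B5=F
input #5 (c=3, v=5): events B2->E, B3->E, B1->F, B4->F, B5->F; covers B1=F, B2=E, B3=E, B4=F, B5=F
input #6 (c=6, v=6): events B2->E, B3->E, B1->T, B4->T, B4->T, B4->F, B5->F; covers B1=T, B2=E, B3=E, B4=T, B4=F, B5=F
input #7 (c=4, v=3): events B2->S, B1->T, B4->T, B4->T, B4->F, B5->T, B5->F; covers B1=T, B2=S, B4=T, B4=F, B5=T, B5=F
input #8 (c=9, v=4): events B2->E, B3->E, B1->T, B4->T, B4->T, B4->F, B5->F; covers B1=T, B2=E, B3=E, B4=T, B4=F, B5=F
union over the pool: B1=T, B1=F, B2=S, B2=E, B3=E, B4=T, B4=F, B5=T, B5=F
uncovered (1 of 10): B3=S
Answer: 1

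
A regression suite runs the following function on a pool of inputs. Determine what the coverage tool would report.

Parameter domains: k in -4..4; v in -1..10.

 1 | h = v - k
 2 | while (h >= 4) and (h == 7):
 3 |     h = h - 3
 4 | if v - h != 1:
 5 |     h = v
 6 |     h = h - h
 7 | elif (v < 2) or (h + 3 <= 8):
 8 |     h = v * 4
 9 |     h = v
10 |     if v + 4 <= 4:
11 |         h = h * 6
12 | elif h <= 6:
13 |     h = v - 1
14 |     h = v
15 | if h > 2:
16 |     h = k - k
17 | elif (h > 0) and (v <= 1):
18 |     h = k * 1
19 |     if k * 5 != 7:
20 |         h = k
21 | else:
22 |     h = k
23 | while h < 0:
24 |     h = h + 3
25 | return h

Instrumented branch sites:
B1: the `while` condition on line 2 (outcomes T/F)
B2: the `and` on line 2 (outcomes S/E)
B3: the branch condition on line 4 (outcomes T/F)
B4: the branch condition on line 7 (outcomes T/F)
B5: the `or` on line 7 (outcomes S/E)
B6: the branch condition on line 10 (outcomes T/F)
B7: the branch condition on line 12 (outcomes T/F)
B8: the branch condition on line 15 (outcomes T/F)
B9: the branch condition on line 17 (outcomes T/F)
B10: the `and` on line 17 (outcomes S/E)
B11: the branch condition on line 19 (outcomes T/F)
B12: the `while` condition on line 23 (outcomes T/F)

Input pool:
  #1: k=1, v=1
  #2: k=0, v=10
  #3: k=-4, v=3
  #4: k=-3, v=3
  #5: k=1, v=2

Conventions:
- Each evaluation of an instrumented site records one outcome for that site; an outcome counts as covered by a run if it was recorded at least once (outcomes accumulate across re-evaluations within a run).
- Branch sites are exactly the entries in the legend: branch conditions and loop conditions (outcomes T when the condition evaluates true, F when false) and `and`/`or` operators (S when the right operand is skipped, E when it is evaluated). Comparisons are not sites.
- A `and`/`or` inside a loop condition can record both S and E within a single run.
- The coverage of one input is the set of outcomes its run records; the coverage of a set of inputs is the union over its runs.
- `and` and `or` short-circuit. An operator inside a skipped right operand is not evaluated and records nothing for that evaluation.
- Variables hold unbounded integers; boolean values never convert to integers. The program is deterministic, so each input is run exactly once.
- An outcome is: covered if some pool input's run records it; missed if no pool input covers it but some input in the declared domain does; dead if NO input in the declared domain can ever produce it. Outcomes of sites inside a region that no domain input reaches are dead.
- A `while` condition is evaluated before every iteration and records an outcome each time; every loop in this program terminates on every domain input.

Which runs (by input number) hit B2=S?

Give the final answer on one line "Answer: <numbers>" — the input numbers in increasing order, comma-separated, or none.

input #1 (k=1, v=1): produces B2=S
input #2 (k=0, v=10): does not produce B2=S
input #3 (k=-4, v=3): does not produce B2=S
input #4 (k=-3, v=3): does not produce B2=S
input #5 (k=1, v=2): produces B2=S

Answer: 1, 5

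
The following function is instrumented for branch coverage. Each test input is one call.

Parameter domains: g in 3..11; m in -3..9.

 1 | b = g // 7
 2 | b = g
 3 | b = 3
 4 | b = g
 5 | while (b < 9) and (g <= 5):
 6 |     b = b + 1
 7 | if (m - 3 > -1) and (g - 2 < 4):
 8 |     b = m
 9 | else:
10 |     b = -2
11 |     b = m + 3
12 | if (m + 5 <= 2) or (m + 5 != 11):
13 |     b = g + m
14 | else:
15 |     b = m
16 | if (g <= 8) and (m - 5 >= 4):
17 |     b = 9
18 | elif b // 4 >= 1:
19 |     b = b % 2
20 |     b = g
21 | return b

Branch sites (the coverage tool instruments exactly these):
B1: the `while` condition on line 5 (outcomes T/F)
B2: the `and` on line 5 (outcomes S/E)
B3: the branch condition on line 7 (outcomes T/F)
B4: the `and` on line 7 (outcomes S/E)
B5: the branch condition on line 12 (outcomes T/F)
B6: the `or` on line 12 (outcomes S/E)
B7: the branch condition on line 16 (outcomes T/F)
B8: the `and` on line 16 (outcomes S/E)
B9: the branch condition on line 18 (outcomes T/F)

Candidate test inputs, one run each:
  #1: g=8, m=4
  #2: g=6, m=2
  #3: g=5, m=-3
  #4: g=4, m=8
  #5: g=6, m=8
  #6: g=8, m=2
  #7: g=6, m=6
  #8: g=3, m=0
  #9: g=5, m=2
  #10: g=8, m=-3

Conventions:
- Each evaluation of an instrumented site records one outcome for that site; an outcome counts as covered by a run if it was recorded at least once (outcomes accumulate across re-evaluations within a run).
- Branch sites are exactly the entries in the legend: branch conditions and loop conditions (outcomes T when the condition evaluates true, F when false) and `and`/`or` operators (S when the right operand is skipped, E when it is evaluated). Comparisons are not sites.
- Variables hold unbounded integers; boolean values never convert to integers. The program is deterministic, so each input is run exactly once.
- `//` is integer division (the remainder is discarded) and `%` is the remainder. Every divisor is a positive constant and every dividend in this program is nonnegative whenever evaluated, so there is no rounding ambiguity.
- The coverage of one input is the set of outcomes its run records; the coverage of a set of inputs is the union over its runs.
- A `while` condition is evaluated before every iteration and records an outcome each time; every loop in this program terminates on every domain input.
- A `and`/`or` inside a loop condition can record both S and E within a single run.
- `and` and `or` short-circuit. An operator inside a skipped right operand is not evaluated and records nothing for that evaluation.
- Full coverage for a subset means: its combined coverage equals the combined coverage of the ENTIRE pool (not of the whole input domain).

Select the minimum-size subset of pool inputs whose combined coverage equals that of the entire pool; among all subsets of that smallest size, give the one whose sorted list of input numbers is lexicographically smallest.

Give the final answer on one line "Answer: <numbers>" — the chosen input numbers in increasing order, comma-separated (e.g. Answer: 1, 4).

input #1 (g=8, m=4): events B2->E, B1->F, B4->E, B3->F, B6->E, B5->T, B8->E, B7->F, B9->T; covers B1=F, B2=E, B3=F, B4=E, B5=T, B6=E, B7=F, B8=E, B9=T
input #2 (g=6, m=2): events B2->E, B1->F, B4->S, B3->F, B6->E, B5->T, B8->E, B7->F, B9->T; covers B1=F, B2=E, B3=F, B4=S, B5=T, B6=E, B7=F, B8=E, B9=T
input #3 (g=5, m=-3): events B2->E, B1->T, B2->E, B1->T, B2->E, B1->T, B2->E, B1->T, B2->S, B1->F, B4->S, B3->F, B6->S, B5->T, ...; covers B1=T, B1=F, B2=S, B2=E, B3=F, B4=S, B5=T, B6=S, B7=F, B8=E, B9=F
input #4 (g=4, m=8): events B2->E, B1->T, B2->E, B1->T, B2->E, B1->T, B2->E, B1->T, B2->E, B1->T, B2->S, B1->F, B4->E, B3->T, ...; covers B1=T, B1=F, B2=S, B2=E, B3=T, B4=E, B5=T, B6=E, B7=F, B8=E, B9=T
input #5 (g=6, m=8): events B2->E, B1->F, B4->E, B3->F, B6->E, B5->T, B8->E, B7->F, B9->T; covers B1=F, B2=E, B3=F, B4=E, B5=T, B6=E, B7=F, B8=E, B9=T
input #6 (g=8, m=2): events B2->E, B1->F, B4->S, B3->F, B6->E, B5->T, B8->E, B7->F, B9->T; covers B1=F, B2=E, B3=F, B4=S, B5=T, B6=E, B7=F, B8=E, B9=T
input #7 (g=6, m=6): events B2->E, B1->F, B4->E, B3->F, B6->E, B5->F, B8->E, B7->F, B9->T; covers B1=F, B2=E, B3=F, B4=E, B5=F, B6=E, B7=F, B8=E, B9=T
input #8 (g=3, m=0): events B2->E, B1->T, B2->E, B1->T, B2->E, B1->T, B2->E, B1->T, B2->E, B1->T, B2->E, B1->T, B2->S, B1->F, ...; covers B1=T, B1=F, B2=S, B2=E, B3=F, B4=S, B5=T, B6=E, B7=F, B8=E, B9=F
input #9 (g=5, m=2): events B2->E, B1->T, B2->E, B1->T, B2->E, B1->T, B2->E, B1->T, B2->S, B1->F, B4->S, B3->F, B6->E, B5->T, ...; covers B1=T, B1=F, B2=S, B2=E, B3=F, B4=S, B5=T, B6=E, B7=F, B8=E, B9=T
input #10 (g=8, m=-3): events B2->E, B1->F, B4->S, B3->F, B6->S, B5->T, B8->E, B7->F, B9->T; covers B1=F, B2=E, B3=F, B4=S, B5=T, B6=S, B7=F, B8=E, B9=T
union over all inputs: B1=T, B1=F, B2=S, B2=E, B3=T, B3=F, B4=S, B4=E, B5=T, B5=F, B6=S, B6=E, B7=F, B8=E, B9=T, B9=F (16 outcomes)
checked all size-1 subsets: none covers 16 outcomes (max 11/16)
checked all size-2 subsets: none covers 16 outcomes (max 15/16)
the canonical winner is {3, 4, 7}: size 3, full 16-outcome coverage, earliest index list among size-3 covers

Answer: 3, 4, 7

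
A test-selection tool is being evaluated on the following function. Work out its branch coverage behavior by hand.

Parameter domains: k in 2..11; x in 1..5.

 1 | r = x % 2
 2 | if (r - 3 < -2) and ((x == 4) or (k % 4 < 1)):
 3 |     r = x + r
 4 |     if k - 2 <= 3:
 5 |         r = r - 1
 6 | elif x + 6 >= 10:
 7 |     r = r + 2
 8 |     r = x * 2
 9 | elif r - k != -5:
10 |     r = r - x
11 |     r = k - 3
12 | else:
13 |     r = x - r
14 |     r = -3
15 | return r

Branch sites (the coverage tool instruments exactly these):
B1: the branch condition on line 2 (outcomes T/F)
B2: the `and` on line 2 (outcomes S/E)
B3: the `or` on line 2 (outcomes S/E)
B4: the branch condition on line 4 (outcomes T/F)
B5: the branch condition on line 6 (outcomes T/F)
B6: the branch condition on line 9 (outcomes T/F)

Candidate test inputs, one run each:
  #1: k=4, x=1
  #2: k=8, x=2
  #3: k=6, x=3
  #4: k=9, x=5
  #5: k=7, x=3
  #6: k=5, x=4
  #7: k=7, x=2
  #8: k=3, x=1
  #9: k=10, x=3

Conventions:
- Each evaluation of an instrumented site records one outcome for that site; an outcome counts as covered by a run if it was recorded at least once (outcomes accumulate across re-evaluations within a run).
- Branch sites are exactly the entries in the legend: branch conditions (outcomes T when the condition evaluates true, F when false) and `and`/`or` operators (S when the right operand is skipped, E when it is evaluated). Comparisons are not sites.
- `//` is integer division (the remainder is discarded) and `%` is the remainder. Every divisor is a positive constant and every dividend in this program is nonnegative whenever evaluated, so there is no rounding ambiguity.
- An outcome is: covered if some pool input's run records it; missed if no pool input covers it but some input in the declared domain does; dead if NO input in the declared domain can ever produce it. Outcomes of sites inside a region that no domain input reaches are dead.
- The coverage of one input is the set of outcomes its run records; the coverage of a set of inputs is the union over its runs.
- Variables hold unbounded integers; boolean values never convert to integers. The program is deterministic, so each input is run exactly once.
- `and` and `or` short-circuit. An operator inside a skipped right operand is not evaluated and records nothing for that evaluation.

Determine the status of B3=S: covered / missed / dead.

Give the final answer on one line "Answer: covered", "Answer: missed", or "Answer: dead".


B3=S is recorded by pool input(s) 6 -> covered
Answer: covered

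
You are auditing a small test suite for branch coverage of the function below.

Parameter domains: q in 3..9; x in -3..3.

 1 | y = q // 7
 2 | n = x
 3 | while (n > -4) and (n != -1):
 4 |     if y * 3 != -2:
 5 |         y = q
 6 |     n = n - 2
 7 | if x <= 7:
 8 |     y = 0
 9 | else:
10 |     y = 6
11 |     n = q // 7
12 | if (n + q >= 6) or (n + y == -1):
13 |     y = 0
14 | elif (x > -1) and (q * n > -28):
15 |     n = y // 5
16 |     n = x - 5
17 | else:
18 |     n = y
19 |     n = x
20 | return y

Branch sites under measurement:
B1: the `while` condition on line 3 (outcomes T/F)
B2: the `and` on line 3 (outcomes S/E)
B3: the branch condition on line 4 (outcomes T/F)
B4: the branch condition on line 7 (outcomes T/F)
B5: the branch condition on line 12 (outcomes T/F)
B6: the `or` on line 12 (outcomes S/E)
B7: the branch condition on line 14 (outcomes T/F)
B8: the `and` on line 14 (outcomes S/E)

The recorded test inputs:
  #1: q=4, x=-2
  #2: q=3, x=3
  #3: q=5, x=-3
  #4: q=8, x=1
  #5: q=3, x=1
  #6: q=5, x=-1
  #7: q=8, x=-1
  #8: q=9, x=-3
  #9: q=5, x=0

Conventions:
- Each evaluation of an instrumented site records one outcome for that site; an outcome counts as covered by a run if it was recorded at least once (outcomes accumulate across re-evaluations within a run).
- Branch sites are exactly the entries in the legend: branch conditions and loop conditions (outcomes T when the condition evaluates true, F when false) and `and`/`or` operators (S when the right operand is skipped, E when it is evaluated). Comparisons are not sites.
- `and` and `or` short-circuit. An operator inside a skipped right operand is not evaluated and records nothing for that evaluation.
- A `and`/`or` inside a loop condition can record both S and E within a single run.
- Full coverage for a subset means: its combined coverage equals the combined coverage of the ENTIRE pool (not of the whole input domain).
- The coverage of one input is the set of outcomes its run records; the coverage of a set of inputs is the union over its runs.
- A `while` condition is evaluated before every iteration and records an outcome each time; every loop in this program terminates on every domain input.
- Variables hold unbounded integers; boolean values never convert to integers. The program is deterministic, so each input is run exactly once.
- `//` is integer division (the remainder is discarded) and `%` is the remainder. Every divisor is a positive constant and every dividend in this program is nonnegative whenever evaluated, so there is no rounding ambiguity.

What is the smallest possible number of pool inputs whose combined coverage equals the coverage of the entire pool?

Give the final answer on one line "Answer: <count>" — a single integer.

run #1 (q=4, x=-2) runs B2->E, B1->T, B3->T, B2->S, B1->F, B4->T, B6->E, B5->F, B8->S, B7->F; records B1=T, B1=F, B2=S, B2=E, B3=T, B4=T, B5=F, B6=E, B7=F, B8=S
run #2 (q=3, x=3) runs B2->E, B1->T, B3->T, B2->E, B1->T, B3->T, B2->E, B1->F, B4->T, B6->E, B5->T; records B1=T, B1=F, B2=E, B3=T, B4=T, B5=T, B6=E
run #3 (q=5, x=-3) runs B2->E, B1->T, B3->T, B2->S, B1->F, B4->T, B6->E, B5->F, B8->S, B7->F; records B1=T, B1=F, B2=S, B2=E, B3=T, B4=T, B5=F, B6=E, B7=F, B8=S
run #4 (q=8, x=1) runs B2->E, B1->T, B3->T, B2->E, B1->F, B4->T, B6->S, B5->T; records B1=T, B1=F, B2=E, B3=T, B4=T, B5=T, B6=S
run #5 (q=3, x=1) runs B2->E, B1->T, B3->T, B2->E, B1->F, B4->T, B6->E, B5->T; records B1=T, B1=F, B2=E, B3=T, B4=T, B5=T, B6=E
run #6 (q=5, x=-1) runs B2->E, B1->F, B4->T, B6->E, B5->T; records B1=F, B2=E, B4=T, B5=T, B6=E
run #7 (q=8, x=-1) runs B2->E, B1->F, B4->T, B6->S, B5->T; records B1=F, B2=E, B4=T, B5=T, B6=S
run #8 (q=9, x=-3) runs B2->E, B1->T, B3->T, B2->S, B1->F, B4->T, B6->E, B5->F, B8->S, B7->F; records B1=T, B1=F, B2=S, B2=E, B3=T, B4=T, B5=F, B6=E, B7=F, B8=S
run #9 (q=5, x=0) runs B2->E, B1->T, B3->T, B2->E, B1->T, B3->T, B2->S, B1->F, B4->T, B6->E, B5->F, B8->E, B7->T; records B1=T, B1=F, B2=S, B2=E, B3=T, B4=T, B5=F, B6=E, B7=T, B8=E
together the pool reaches 14 outcomes: B1=T, B1=F, B2=S, B2=E, B3=T, B4=T, B5=T, B5=F, B6=S, B6=E, B7=T, B7=F, B8=S, B8=E
no size-1 subset reaches all 14 outcomes (best union: 10/14)
no size-2 subset reaches all 14 outcomes (best union: 12/14)
the canonical winner is {1, 4, 9}: size 3, full 14-outcome coverage, earliest index list among size-3 covers

Answer: 3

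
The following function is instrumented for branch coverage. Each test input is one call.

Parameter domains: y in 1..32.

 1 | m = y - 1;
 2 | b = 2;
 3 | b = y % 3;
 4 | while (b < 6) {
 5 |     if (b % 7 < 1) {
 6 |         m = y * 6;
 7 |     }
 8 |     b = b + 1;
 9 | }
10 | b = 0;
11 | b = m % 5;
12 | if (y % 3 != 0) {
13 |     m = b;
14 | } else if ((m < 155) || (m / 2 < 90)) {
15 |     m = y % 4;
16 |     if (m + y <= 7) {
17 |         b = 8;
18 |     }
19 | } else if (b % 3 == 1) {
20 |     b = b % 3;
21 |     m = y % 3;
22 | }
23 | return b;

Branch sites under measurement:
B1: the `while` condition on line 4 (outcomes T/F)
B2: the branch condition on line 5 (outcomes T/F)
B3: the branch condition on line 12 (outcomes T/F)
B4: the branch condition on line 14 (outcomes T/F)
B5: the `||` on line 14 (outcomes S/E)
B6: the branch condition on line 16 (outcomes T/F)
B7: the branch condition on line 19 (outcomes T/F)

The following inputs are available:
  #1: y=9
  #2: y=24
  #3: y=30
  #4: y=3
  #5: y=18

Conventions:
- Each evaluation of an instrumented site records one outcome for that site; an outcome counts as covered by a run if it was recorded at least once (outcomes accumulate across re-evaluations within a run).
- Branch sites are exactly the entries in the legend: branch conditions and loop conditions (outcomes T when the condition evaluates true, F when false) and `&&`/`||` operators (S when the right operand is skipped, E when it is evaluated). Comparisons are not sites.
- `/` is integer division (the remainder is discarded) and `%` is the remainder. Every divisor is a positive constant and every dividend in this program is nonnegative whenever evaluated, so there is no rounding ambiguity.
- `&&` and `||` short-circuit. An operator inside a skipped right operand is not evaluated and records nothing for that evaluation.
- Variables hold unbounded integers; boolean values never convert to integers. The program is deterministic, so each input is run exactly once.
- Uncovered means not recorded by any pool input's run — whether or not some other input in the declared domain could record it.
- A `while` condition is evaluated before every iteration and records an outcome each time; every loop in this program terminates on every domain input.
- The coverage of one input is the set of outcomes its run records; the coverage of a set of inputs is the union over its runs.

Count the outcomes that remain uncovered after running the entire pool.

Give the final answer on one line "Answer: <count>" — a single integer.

#1 (y=9) -> covered: B1=T, B1=F, B2=T, B2=F, B3=F, B4=T, B5=S, B6=F
#2 (y=24) -> covered: B1=T, B1=F, B2=T, B2=F, B3=F, B4=T, B5=S, B6=F
#3 (y=30) -> covered: B1=T, B1=F, B2=T, B2=F, B3=F, B4=F, B5=E, B7=F
#4 (y=3) -> covered: B1=T, B1=F, B2=T, B2=F, B3=F, B4=T, B5=S, B6=T
#5 (y=18) -> covered: B1=T, B1=F, B2=T, B2=F, B3=F, B4=T, B5=S, B6=F
union over the pool: B1=T, B1=F, B2=T, B2=F, B3=F, B4=T, B4=F, B5=S, B5=E, B6=T, B6=F, B7=F
uncovered (2 of 14): B3=T, B7=T

Answer: 2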